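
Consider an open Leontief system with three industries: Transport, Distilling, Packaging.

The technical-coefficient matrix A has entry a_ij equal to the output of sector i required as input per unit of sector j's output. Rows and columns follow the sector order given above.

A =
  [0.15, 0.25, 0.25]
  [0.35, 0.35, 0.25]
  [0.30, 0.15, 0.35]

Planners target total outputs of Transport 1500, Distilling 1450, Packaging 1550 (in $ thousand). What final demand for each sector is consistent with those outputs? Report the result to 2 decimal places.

I − A =
  [   0.85    -0.25    -0.25]
  [  -0.35     0.65    -0.25]
  [  -0.30    -0.15     0.65]
d = (I − A) x:
  d_1 = (+0.85)·1500 + (-0.25)·1450 + (-0.25)·1550 = 525.00
  d_2 = (-0.35)·1500 + (+0.65)·1450 + (-0.25)·1550 = 30.00
  d_3 = (-0.30)·1500 + (-0.15)·1450 + (+0.65)·1550 = 340.00

d_1 = 525.00, d_2 = 30.00, d_3 = 340.00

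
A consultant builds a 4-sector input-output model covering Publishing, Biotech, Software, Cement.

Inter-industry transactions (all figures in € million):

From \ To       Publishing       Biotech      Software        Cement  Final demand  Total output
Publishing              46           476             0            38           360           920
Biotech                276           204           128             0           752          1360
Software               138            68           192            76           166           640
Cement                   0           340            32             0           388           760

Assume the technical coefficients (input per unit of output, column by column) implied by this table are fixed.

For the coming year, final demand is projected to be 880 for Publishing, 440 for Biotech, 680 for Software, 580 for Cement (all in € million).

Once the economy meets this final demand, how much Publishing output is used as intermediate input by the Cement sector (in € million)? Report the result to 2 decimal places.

Technical coefficients a_ij = z_ij / X_j:
  a_PP = 46/920 = 0.05, a_BP = 276/920 = 0.30, a_SP = 138/920 = 0.15, a_CP = 0/920 = 0.00
  a_PB = 476/1360 = 0.35, a_BB = 204/1360 = 0.15, a_SB = 68/1360 = 0.05, a_CB = 340/1360 = 0.25
  a_PS = 0/640 = 0.00, a_BS = 128/640 = 0.20, a_SS = 192/640 = 0.30, a_CS = 32/640 = 0.05
  a_PC = 38/760 = 0.05, a_BC = 0/760 = 0.00, a_SC = 76/760 = 0.10, a_CC = 0/760 = 0.00
I − A =
  [   0.95    -0.35     0.00    -0.05]
  [  -0.30     0.85    -0.20     0.00]
  [  -0.15    -0.05     0.70    -0.10]
  [   0.00    -0.25    -0.05     1.00]
Compute the cofactors C_ij = (−1)^(i+j)·(3×3 minor ij) of I−A; the adjugate is their transpose:
adj(I−A) = Cᵀ =
  [ 0.575750   0.252125   0.074625   0.036250]
  [ 0.238500   0.659875   0.190750   0.031000]
  [ 0.150000   0.125625   0.698750   0.077375]
  [ 0.067125   0.171250   0.082625   0.471750]
det(I−A) = Σ_j (I−A)_1j·C_1j = (0.95)(0.575750) + (-0.35)(0.238500) + (0.00)(0.150000) + (-0.05)(0.067125) = 0.46013125
(I − A)⁻¹ = adj(I−A) / det(I−A) ≈
  [   1.2513     0.5479     0.1622     0.0788]
  [   0.5183     1.4341     0.4146     0.0674]
  [   0.3260     0.2730     1.5186     0.1682]
  [   0.1459     0.3722     0.1796     1.0253]
First solve x = (I − A)⁻¹ d = adj(I−A)·d / det(I−A); in particular x_C = (0.067125·880 + 0.171250·440 + 0.082625·680 + 0.471750·580) / 0.46013125 = 464.22 / 0.46013125 ≈ 1008.8861.
Intermediate flow from P to C: z_PC = a_PC · x_C = 0.05 × 464.22 / 0.46013125 = 23.211 / 0.46013125 ≈ 50.44.

z_PC = 50.44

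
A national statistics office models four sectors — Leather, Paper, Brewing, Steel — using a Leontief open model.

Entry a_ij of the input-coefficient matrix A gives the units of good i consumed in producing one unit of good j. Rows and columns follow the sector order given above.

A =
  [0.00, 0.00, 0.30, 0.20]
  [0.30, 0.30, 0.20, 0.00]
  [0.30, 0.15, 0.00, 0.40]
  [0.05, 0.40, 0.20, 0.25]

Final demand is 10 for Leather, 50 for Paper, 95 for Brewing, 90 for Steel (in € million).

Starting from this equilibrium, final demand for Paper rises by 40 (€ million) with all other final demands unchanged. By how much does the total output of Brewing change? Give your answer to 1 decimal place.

I − A =
  [   1.00     0.00    -0.30    -0.20]
  [  -0.30     0.70    -0.20     0.00]
  [  -0.30    -0.15     1.00    -0.40]
  [  -0.05    -0.40    -0.20     0.75]
Compute the cofactors C_ij = (−1)^(i+j)·(3×3 minor ij) of I−A; the adjugate is their transpose:
adj(I−A) = Cᵀ =
  [ 0.41450   0.16775   0.20150   0.21800]
  [ 0.25000   0.57450   0.22750   0.18800]
  [ 0.25325   0.29500   0.49400   0.33100]
  [ 0.22850   0.39625   0.26650   0.59350]
det(I−A) = Σ_j (I−A)_1j·C_1j = (1.00)(0.41450) + (0.00)(0.25000) + (-0.30)(0.25325) + (-0.20)(0.22850) = 0.292825
(I − A)⁻¹ = adj(I−A) / det(I−A) ≈
  [   1.4155     0.5729     0.6881     0.7445]
  [   0.8538     1.9619     0.7769     0.6420]
  [   0.8649     1.0074     1.6870     1.1304]
  [   0.7803     1.3532     0.9101     2.0268]
Δx = (I − A)⁻¹ Δd with Δd having +40 in the Paper component and 0 elsewhere.
So Δx_B = L_BP · (+40), where L_BP = adj(I−A)_BP / det(I−A) = 0.29500 / 0.292825.
Δx_B = 0.29500 × (+40) / 0.292825 = 11.80 / 0.292825 ≈ 40.3.

Δx_B = 40.3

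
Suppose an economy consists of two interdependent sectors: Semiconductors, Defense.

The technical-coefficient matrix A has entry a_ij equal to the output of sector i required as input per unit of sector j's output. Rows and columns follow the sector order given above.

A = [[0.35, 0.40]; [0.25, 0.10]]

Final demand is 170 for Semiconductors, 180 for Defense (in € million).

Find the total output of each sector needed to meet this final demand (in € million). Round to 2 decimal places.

I − A =
  [   0.65    -0.40]
  [  -0.25     0.90]
det(I−A) = (0.65)(0.90) − (-0.40)(-0.25) = 0.4850
adj(I−A) = [[0.90, 0.40], [0.25, 0.65]]
(I − A)⁻¹ = adj(I−A) / det(I−A) ≈
  [   1.8557     0.8247]
  [   0.5155     1.3402]
x = (I − A)⁻¹ d = adj(I−A)·d / det(I−A), with det(I−A) = 0.4850:
  x_S = (0.90·170 + 0.40·180) / 0.4850 = 225.00 / 0.4850 ≈ 463.92
  x_D = (0.25·170 + 0.65·180) / 0.4850 = 159.50 / 0.4850 ≈ 328.87

x_S = 463.92, x_D = 328.87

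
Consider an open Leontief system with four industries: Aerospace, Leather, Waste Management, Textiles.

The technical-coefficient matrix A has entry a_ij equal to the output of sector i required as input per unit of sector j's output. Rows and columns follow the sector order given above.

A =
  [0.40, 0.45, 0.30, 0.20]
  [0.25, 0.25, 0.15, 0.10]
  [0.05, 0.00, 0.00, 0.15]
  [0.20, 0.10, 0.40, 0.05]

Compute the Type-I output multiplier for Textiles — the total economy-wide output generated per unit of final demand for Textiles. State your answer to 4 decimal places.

m_4 = 3.4196

I − A =
  [   0.60    -0.45    -0.30    -0.20]
  [  -0.25     0.75    -0.15    -0.10]
  [  -0.05     0.00     1.00    -0.15]
  [  -0.20    -0.10    -0.40     0.95]
Compute the cofactors C_ij = (−1)^(i+j)·(3×3 minor ij) of I−A; the adjugate is their transpose:
adj(I−A) = Cᵀ =
  [ 0.655250   0.425000   0.355875   0.238875]
  [ 0.256125   0.466750   0.200750   0.134750]
  [ 0.061375   0.044875   0.270625   0.060375]
  [ 0.190750   0.157500   0.210000   0.322875]
det(I−A) = Σ_j (I−A)_1j·C_1j = (0.60)(0.655250) + (-0.45)(0.256125) + (-0.30)(0.061375) + (-0.20)(0.190750) = 0.22133125
(I − A)⁻¹ = adj(I−A) / det(I−A) ≈
  [   2.96049     1.92020     1.60788     1.07926]
  [   1.15720     2.10883     0.90701     0.60882]
  [   0.27730     0.20275     1.22271     0.27278]
  [   0.86183     0.71160     0.94880     1.45879]
The output multiplier for sector j is the column-j sum of the Leontief inverse (I − A)⁻¹ = adj(I−A) / det(I−A).
Column 4 of adj(I−A): (0.238875, 0.134750, 0.060375, 0.322875); det(I−A) = 0.22133125.
m_4 = (0.238875 + 0.134750 + 0.060375 + 0.322875) / 0.22133125 = 0.756875 / 0.22133125 ≈ 3.4196.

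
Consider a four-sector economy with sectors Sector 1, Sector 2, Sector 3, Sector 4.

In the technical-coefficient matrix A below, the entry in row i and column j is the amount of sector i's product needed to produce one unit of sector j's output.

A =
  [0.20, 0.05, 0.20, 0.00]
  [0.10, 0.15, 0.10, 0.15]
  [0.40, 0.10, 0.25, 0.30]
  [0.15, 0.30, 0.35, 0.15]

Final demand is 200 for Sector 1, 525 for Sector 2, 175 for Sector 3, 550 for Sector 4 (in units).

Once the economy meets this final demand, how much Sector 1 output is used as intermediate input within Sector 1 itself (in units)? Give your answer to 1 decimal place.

z_11 = 139.1

I − A =
  [   0.80    -0.05    -0.20     0.00]
  [  -0.10     0.85    -0.10    -0.15]
  [  -0.40    -0.10     0.75    -0.30]
  [  -0.15    -0.30    -0.35     0.85]
Compute the cofactors C_ij = (−1)^(i+j)·(3×3 minor ij) of I−A; the adjugate is their transpose:
adj(I−A) = Cᵀ =
  [ 0.396125   0.061625   0.142375   0.061125]
  [ 0.129625   0.349000   0.131500   0.108000]
  [ 0.329000   0.159250   0.536625   0.217500]
  [ 0.251125   0.199625   0.292500   0.426250]
det(I−A) = Σ_j (I−A)_1j·C_1j = (0.80)(0.396125) + (-0.05)(0.129625) + (-0.20)(0.329000) + (0.00)(0.251125) = 0.24461875
(I − A)⁻¹ = adj(I−A) / det(I−A) ≈
  [   1.6194     0.2519     0.5820     0.2499]
  [   0.5299     1.4267     0.5376     0.4415]
  [   1.3450     0.6510     2.1937     0.8891]
  [   1.0266     0.8161     1.1957     1.7425]
First solve x = (I − A)⁻¹ d = adj(I−A)·d / det(I−A); in particular x_1 = (0.396125·200 + 0.061625·525 + 0.142375·175 + 0.061125·550) / 0.24461875 = 170.1125 / 0.24461875 ≈ 695.419.
Intermediate flow from 1 to 1: z_11 = a_11 · x_1 = 0.20 × 170.1125 / 0.24461875 = 34.0225 / 0.24461875 ≈ 139.1.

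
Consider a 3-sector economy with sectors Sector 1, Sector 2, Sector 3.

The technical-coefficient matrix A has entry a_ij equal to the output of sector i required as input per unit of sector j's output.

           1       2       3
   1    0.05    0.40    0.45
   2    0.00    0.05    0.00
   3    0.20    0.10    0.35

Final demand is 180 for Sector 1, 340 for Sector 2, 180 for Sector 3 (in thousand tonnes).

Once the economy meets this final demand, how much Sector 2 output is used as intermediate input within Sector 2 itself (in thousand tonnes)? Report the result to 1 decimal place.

z_22 = 17.9

I − A =
  [   0.95    -0.40    -0.45]
  [   0.00     0.95     0.00]
  [  -0.20    -0.10     0.65]
Cofactors of I−A, C_ij = (−1)^(i+j)·(minor ij) (rows/columns in the sector order above):
  C_11 = (0.95)(0.65) − (0.00)(-0.10) = 0.6175
  C_12 = −[(0.00)(0.65) − (0.00)(-0.20)] = 0.0000
  C_13 = (0.00)(-0.10) − (0.95)(-0.20) = 0.1900
  C_21 = −[(-0.40)(0.65) − (-0.45)(-0.10)] = 0.3050
  C_22 = (0.95)(0.65) − (-0.45)(-0.20) = 0.5275
  C_23 = −[(0.95)(-0.10) − (-0.40)(-0.20)] = 0.1750
  C_31 = (-0.40)(0.00) − (-0.45)(0.95) = 0.4275
  C_32 = −[(0.95)(0.00) − (-0.45)(0.00)] = 0.0000
  C_33 = (0.95)(0.95) − (-0.40)(0.00) = 0.9025
det(I−A) = Σ_j (I−A)_1j·C_1j = (0.95)(0.6175) + (-0.40)(0.0000) + (-0.45)(0.1900) = 0.501125
adj(I−A) = Cᵀ =
  [ 0.6175   0.3050   0.4275]
  [ 0.0000   0.5275   0.0000]
  [ 0.1900   0.1750   0.9025]
(I − A)⁻¹ = adj(I−A) / det(I−A) ≈
  [   1.2322     0.6086     0.8531]
  [   0.0000     1.0526     0.0000]
  [   0.3791     0.3492     1.8009]
First solve x = (I − A)⁻¹ d = adj(I−A)·d / det(I−A); in particular x_2 = (0.0000·180 + 0.5275·340 + 0.0000·180) / 0.501125 = 179.35 / 0.501125 ≈ 357.895.
Intermediate flow from 2 to 2: z_22 = a_22 · x_2 = 0.05 × 179.35 / 0.501125 = 8.9675 / 0.501125 ≈ 17.9.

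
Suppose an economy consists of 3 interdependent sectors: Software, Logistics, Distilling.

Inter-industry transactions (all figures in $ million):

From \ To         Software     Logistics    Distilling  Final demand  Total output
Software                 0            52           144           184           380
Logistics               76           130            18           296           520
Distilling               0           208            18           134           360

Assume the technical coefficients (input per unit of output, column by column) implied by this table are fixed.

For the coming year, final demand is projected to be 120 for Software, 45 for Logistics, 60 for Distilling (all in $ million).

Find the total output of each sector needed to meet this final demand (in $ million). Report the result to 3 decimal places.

Technical coefficients a_ij = z_ij / X_j:
  a_SS = 0/380 = 0.00, a_LS = 76/380 = 0.20, a_DS = 0/380 = 0.00
  a_SL = 52/520 = 0.10, a_LL = 130/520 = 0.25, a_DL = 208/520 = 0.40
  a_SD = 144/360 = 0.40, a_LD = 18/360 = 0.05, a_DD = 18/360 = 0.05
I − A =
  [   1.00    -0.10    -0.40]
  [  -0.20     0.75    -0.05]
  [   0.00    -0.40     0.95]
Cofactors of I−A, C_ij = (−1)^(i+j)·(minor ij) (rows/columns in the sector order above):
  C_11 = (0.75)(0.95) − (-0.05)(-0.40) = 0.6925
  C_12 = −[(-0.20)(0.95) − (-0.05)(0.00)] = 0.1900
  C_13 = (-0.20)(-0.40) − (0.75)(0.00) = 0.0800
  C_21 = −[(-0.10)(0.95) − (-0.40)(-0.40)] = 0.2550
  C_22 = (1.00)(0.95) − (-0.40)(0.00) = 0.9500
  C_23 = −[(1.00)(-0.40) − (-0.10)(0.00)] = 0.4000
  C_31 = (-0.10)(-0.05) − (-0.40)(0.75) = 0.3050
  C_32 = −[(1.00)(-0.05) − (-0.40)(-0.20)] = 0.1300
  C_33 = (1.00)(0.75) − (-0.10)(-0.20) = 0.7300
det(I−A) = Σ_j (I−A)_1j·C_1j = (1.00)(0.6925) + (-0.10)(0.1900) + (-0.40)(0.0800) = 0.6415
adj(I−A) = Cᵀ =
  [ 0.6925   0.2550   0.3050]
  [ 0.1900   0.9500   0.1300]
  [ 0.0800   0.4000   0.7300]
(I − A)⁻¹ = adj(I−A) / det(I−A) ≈
  [   1.0795     0.3975     0.4754]
  [   0.2962     1.4809     0.2027]
  [   0.1247     0.6235     1.1380]
x = (I − A)⁻¹ d = adj(I−A)·d / det(I−A), with det(I−A) = 0.6415:
  x_S = (0.6925·120 + 0.2550·45 + 0.3050·60) / 0.6415 = 112.875 / 0.6415 ≈ 175.955
  x_L = (0.1900·120 + 0.9500·45 + 0.1300·60) / 0.6415 = 73.35 / 0.6415 ≈ 114.341
  x_D = (0.0800·120 + 0.4000·45 + 0.7300·60) / 0.6415 = 71.40 / 0.6415 ≈ 111.302

x_S = 175.955, x_L = 114.341, x_D = 111.302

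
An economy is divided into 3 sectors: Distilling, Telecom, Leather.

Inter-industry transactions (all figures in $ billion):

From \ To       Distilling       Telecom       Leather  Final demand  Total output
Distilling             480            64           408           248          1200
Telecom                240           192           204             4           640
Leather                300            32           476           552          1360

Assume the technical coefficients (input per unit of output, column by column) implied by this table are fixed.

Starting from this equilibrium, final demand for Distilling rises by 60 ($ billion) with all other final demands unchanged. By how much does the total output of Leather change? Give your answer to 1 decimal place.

Δx_3 = 56.6

Technical coefficients a_ij = z_ij / X_j:
  a_11 = 480/1200 = 0.40, a_21 = 240/1200 = 0.20, a_31 = 300/1200 = 0.25
  a_12 = 64/640 = 0.10, a_22 = 192/640 = 0.30, a_32 = 32/640 = 0.05
  a_13 = 408/1360 = 0.30, a_23 = 204/1360 = 0.15, a_33 = 476/1360 = 0.35
I − A =
  [   0.60    -0.10    -0.30]
  [  -0.20     0.70    -0.15]
  [  -0.25    -0.05     0.65]
Cofactors of I−A, C_ij = (−1)^(i+j)·(minor ij) (rows/columns in the sector order above):
  C_11 = (0.70)(0.65) − (-0.15)(-0.05) = 0.4475
  C_12 = −[(-0.20)(0.65) − (-0.15)(-0.25)] = 0.1675
  C_13 = (-0.20)(-0.05) − (0.70)(-0.25) = 0.1850
  C_21 = −[(-0.10)(0.65) − (-0.30)(-0.05)] = 0.0800
  C_22 = (0.60)(0.65) − (-0.30)(-0.25) = 0.3150
  C_23 = −[(0.60)(-0.05) − (-0.10)(-0.25)] = 0.0550
  C_31 = (-0.10)(-0.15) − (-0.30)(0.70) = 0.2250
  C_32 = −[(0.60)(-0.15) − (-0.30)(-0.20)] = 0.1500
  C_33 = (0.60)(0.70) − (-0.10)(-0.20) = 0.4000
det(I−A) = Σ_j (I−A)_1j·C_1j = (0.60)(0.4475) + (-0.10)(0.1675) + (-0.30)(0.1850) = 0.19625
adj(I−A) = Cᵀ =
  [ 0.4475   0.0800   0.2250]
  [ 0.1675   0.3150   0.1500]
  [ 0.1850   0.0550   0.4000]
(I − A)⁻¹ = adj(I−A) / det(I−A) ≈
  [   2.2803     0.4076     1.1465]
  [   0.8535     1.6051     0.7643]
  [   0.9427     0.2803     2.0382]
Δx = (I − A)⁻¹ Δd with Δd having +60 in the Distilling component and 0 elsewhere.
So Δx_3 = L_31 · (+60), where L_31 = adj(I−A)_31 / det(I−A) = 0.1850 / 0.19625.
Δx_3 = 0.1850 × (+60) / 0.19625 = 11.10 / 0.19625 ≈ 56.6.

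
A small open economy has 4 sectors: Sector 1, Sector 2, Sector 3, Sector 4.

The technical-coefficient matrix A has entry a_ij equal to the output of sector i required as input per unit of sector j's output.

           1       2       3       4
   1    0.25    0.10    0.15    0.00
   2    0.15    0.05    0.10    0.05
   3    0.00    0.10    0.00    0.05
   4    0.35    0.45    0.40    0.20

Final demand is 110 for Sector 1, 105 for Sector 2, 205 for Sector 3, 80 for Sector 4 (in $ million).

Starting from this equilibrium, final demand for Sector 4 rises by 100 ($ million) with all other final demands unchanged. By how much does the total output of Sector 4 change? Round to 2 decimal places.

I − A =
  [   0.75    -0.10    -0.15     0.00]
  [  -0.15     0.95    -0.10    -0.05]
  [   0.00    -0.10     1.00    -0.05]
  [  -0.35    -0.45    -0.40     0.80]
Compute the cofactors C_ij = (−1)^(i+j)·(3×3 minor ij) of I−A; the adjugate is their transpose:
adj(I−A) = Cᵀ =
  [ 0.706250   0.093375   0.120625   0.013375]
  [ 0.136250   0.582375   0.095625   0.042375]
  [ 0.033750   0.078625   0.539375   0.038625]
  [ 0.402500   0.407750   0.376250   0.687750]
det(I−A) = Σ_j (I−A)_1j·C_1j = (0.75)(0.706250) + (-0.10)(0.136250) + (-0.15)(0.033750) + (0.00)(0.402500) = 0.5110
(I − A)⁻¹ = adj(I−A) / det(I−A) ≈
  [   1.3821     0.1827     0.2361     0.0262]
  [   0.2666     1.1397     0.1871     0.0829]
  [   0.0660     0.1539     1.0555     0.0756]
  [   0.7877     0.7979     0.7363     1.3459]
Δx = (I − A)⁻¹ Δd with Δd having +100 in the Sector 4 component and 0 elsewhere.
So Δx_4 = L_44 · (+100), where L_44 = adj(I−A)_44 / det(I−A) = 0.687750 / 0.5110.
Δx_4 = 0.687750 × (+100) / 0.5110 = 68.775 / 0.5110 ≈ 134.59.

Δx_4 = 134.59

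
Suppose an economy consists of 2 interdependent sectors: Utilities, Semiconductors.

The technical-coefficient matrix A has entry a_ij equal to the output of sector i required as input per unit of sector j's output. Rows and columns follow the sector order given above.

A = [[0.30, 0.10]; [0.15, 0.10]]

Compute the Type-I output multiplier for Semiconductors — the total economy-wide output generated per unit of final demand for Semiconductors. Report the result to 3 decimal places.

m_S = 1.301

I − A =
  [   0.70    -0.10]
  [  -0.15     0.90]
det(I−A) = (0.70)(0.90) − (-0.10)(-0.15) = 0.6150
adj(I−A) = [[0.90, 0.10], [0.15, 0.70]]
(I − A)⁻¹ = adj(I−A) / det(I−A) ≈
  [   1.4634     0.1626]
  [   0.2439     1.1382]
The output multiplier for sector j is the column-j sum of the Leontief inverse (I − A)⁻¹ = adj(I−A) / det(I−A).
Column S of adj(I−A): (0.10, 0.70); det(I−A) = 0.6150.
m_S = (0.10 + 0.70) / 0.6150 = 0.80 / 0.6150 ≈ 1.301.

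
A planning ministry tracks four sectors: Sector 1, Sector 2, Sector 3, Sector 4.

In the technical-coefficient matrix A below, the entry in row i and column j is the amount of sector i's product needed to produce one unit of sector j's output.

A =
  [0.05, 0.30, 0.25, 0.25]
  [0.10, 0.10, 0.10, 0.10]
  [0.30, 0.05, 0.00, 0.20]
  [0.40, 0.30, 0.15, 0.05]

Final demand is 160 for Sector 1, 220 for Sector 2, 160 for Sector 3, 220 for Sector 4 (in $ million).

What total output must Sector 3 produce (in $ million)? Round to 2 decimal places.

x_3 = 519.92

I − A =
  [   0.95    -0.30    -0.25    -0.25]
  [  -0.10     0.90    -0.10    -0.10]
  [  -0.30    -0.05     1.00    -0.20]
  [  -0.40    -0.30    -0.15     0.95]
Compute the cofactors C_ij = (−1)^(i+j)·(3×3 minor ij) of I−A; the adjugate is their transpose:
adj(I−A) = Cᵀ =
  [ 0.786500   0.379750   0.280500   0.306000]
  [ 0.173000   0.671500   0.132000   0.144000]
  [ 0.332250   0.229125   0.645750   0.247500]
  [ 0.438250   0.408125   0.261750   0.742500]
det(I−A) = Σ_j (I−A)_1j·C_1j = (0.95)(0.786500) + (-0.30)(0.173000) + (-0.25)(0.332250) + (-0.25)(0.438250) = 0.50265
(I − A)⁻¹ = adj(I−A) / det(I−A) ≈
  [   1.5647     0.7555     0.5580     0.6088]
  [   0.3442     1.3359     0.2626     0.2865]
  [   0.6610     0.4558     1.2847     0.4924]
  [   0.8719     0.8119     0.5207     1.4772]
x = (I − A)⁻¹ d = adj(I−A)·d / det(I−A), with det(I−A) = 0.50265:
  x_1 = (0.786500·160 + 0.379750·220 + 0.280500·160 + 0.306000·220) / 0.50265 = 321.585 / 0.50265 ≈ 639.78
  x_2 = (0.173000·160 + 0.671500·220 + 0.132000·160 + 0.144000·220) / 0.50265 = 228.21 / 0.50265 ≈ 454.01
  x_3 = (0.332250·160 + 0.229125·220 + 0.645750·160 + 0.247500·220) / 0.50265 = 261.3375 / 0.50265 ≈ 519.92
  x_4 = (0.438250·160 + 0.408125·220 + 0.261750·160 + 0.742500·220) / 0.50265 = 365.1375 / 0.50265 ≈ 726.42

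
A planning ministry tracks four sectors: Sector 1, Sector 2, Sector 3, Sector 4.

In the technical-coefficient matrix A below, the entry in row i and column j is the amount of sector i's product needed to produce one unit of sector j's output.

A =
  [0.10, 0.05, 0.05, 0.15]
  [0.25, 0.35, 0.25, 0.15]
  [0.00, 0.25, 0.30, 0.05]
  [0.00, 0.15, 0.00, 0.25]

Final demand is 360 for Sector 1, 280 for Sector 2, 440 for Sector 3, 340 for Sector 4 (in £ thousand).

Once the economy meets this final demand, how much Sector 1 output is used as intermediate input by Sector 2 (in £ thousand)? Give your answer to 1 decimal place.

I − A =
  [   0.90    -0.05    -0.05    -0.15]
  [  -0.25     0.65    -0.25    -0.15]
  [   0.00    -0.25     0.70    -0.05]
  [   0.00    -0.15     0.00     0.75]
Compute the cofactors C_ij = (−1)^(i+j)·(3×3 minor ij) of I−A; the adjugate is their transpose:
adj(I−A) = Cᵀ =
  [ 0.276750   0.051750   0.038250   0.068250]
  [ 0.131250   0.472500   0.178125   0.132625]
  [ 0.048750   0.175500   0.403500   0.071750]
  [ 0.026250   0.094500   0.035625   0.341375]
det(I−A) = Σ_j (I−A)_1j·C_1j = (0.90)(0.276750) + (-0.05)(0.131250) + (-0.05)(0.048750) + (-0.15)(0.026250) = 0.2361375
(I − A)⁻¹ = adj(I−A) / det(I−A) ≈
  [   1.1720     0.2192     0.1620     0.2890]
  [   0.5558     2.0010     0.7543     0.5616]
  [   0.2064     0.7432     1.7088     0.3038]
  [   0.1112     0.4002     0.1509     1.4457]
First solve x = (I − A)⁻¹ d = adj(I−A)·d / det(I−A); in particular x_2 = (0.131250·360 + 0.472500·280 + 0.178125·440 + 0.132625·340) / 0.2361375 = 303.0175 / 0.2361375 ≈ 1283.225.
Intermediate flow from 1 to 2: z_12 = a_12 · x_2 = 0.05 × 303.0175 / 0.2361375 = 15.150875 / 0.2361375 ≈ 64.2.

z_12 = 64.2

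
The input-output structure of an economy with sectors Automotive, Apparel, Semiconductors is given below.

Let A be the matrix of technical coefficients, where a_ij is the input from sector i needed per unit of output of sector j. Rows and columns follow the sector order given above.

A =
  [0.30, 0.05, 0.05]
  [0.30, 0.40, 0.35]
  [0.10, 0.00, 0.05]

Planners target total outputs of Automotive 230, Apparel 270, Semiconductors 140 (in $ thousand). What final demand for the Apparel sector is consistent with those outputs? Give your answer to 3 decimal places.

d_2 = 44.000

I − A =
  [   0.70    -0.05    -0.05]
  [  -0.30     0.60    -0.35]
  [  -0.10     0.00     0.95]
d = (I − A) x:
  d_1 = (+0.70)·230 + (-0.05)·270 + (-0.05)·140 = 140.500
  d_2 = (-0.30)·230 + (+0.60)·270 + (-0.35)·140 = 44.000
  d_3 = (-0.10)·230 + (+0.00)·270 + (+0.95)·140 = 110.000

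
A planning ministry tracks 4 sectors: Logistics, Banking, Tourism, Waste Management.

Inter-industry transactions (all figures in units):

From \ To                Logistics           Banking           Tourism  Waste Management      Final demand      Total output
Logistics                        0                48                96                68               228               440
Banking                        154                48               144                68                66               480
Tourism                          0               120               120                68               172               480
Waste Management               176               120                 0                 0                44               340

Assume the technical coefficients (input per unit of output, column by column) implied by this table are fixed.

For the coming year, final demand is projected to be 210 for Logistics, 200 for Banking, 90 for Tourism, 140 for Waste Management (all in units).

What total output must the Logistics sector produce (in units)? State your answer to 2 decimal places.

x_L = 472.94

Technical coefficients a_ij = z_ij / X_j:
  a_LL = 0/440 = 0.00, a_BL = 154/440 = 0.35, a_TL = 0/440 = 0.00, a_WL = 176/440 = 0.40
  a_LB = 48/480 = 0.10, a_BB = 48/480 = 0.10, a_TB = 120/480 = 0.25, a_WB = 120/480 = 0.25
  a_LT = 96/480 = 0.20, a_BT = 144/480 = 0.30, a_TT = 120/480 = 0.25, a_WT = 0/480 = 0.00
  a_LW = 68/340 = 0.20, a_BW = 68/340 = 0.20, a_TW = 68/340 = 0.20, a_WW = 0/340 = 0.00
I − A =
  [   1.00    -0.10    -0.20    -0.20]
  [  -0.35     0.90    -0.30    -0.20]
  [   0.00    -0.25     0.75    -0.20]
  [  -0.40    -0.25     0.00     1.00]
Compute the cofactors C_ij = (−1)^(i+j)·(3×3 minor ij) of I−A; the adjugate is their transpose:
adj(I−A) = Cᵀ =
  [ 0.547500   0.172500   0.215000   0.187000]
  [ 0.346500   0.674000   0.362000   0.276500]
  [ 0.197000   0.288000   0.717500   0.240500]
  [ 0.305625   0.237500   0.176500   0.556250]
det(I−A) = Σ_j (I−A)_1j·C_1j = (1.00)(0.547500) + (-0.10)(0.346500) + (-0.20)(0.197000) + (-0.20)(0.305625) = 0.412325
(I − A)⁻¹ = adj(I−A) / det(I−A) ≈
  [   1.3278     0.4184     0.5214     0.4535]
  [   0.8404     1.6346     0.8779     0.6706]
  [   0.4778     0.6985     1.7401     0.5833]
  [   0.7412     0.5760     0.4281     1.3491]
x = (I − A)⁻¹ d = adj(I−A)·d / det(I−A), with det(I−A) = 0.412325:
  x_L = (0.547500·210 + 0.172500·200 + 0.215000·90 + 0.187000·140) / 0.412325 = 195.005 / 0.412325 ≈ 472.94
  x_B = (0.346500·210 + 0.674000·200 + 0.362000·90 + 0.276500·140) / 0.412325 = 278.855 / 0.412325 ≈ 676.30
  x_T = (0.197000·210 + 0.288000·200 + 0.717500·90 + 0.240500·140) / 0.412325 = 197.215 / 0.412325 ≈ 478.30
  x_W = (0.305625·210 + 0.237500·200 + 0.176500·90 + 0.556250·140) / 0.412325 = 205.44125 / 0.412325 ≈ 498.25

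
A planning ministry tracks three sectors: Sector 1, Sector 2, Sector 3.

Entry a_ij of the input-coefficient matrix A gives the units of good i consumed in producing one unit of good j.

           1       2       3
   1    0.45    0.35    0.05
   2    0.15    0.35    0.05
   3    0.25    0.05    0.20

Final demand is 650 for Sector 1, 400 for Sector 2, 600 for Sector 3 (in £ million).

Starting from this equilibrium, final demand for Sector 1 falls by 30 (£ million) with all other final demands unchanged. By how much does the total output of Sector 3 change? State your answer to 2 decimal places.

I − A =
  [   0.55    -0.35    -0.05]
  [  -0.15     0.65    -0.05]
  [  -0.25    -0.05     0.80]
Cofactors of I−A, C_ij = (−1)^(i+j)·(minor ij) (rows/columns in the sector order above):
  C_11 = (0.65)(0.80) − (-0.05)(-0.05) = 0.5175
  C_12 = −[(-0.15)(0.80) − (-0.05)(-0.25)] = 0.1325
  C_13 = (-0.15)(-0.05) − (0.65)(-0.25) = 0.1700
  C_21 = −[(-0.35)(0.80) − (-0.05)(-0.05)] = 0.2825
  C_22 = (0.55)(0.80) − (-0.05)(-0.25) = 0.4275
  C_23 = −[(0.55)(-0.05) − (-0.35)(-0.25)] = 0.1150
  C_31 = (-0.35)(-0.05) − (-0.05)(0.65) = 0.0500
  C_32 = −[(0.55)(-0.05) − (-0.05)(-0.15)] = 0.0350
  C_33 = (0.55)(0.65) − (-0.35)(-0.15) = 0.3050
det(I−A) = Σ_j (I−A)_1j·C_1j = (0.55)(0.5175) + (-0.35)(0.1325) + (-0.05)(0.1700) = 0.22975
adj(I−A) = Cᵀ =
  [ 0.5175   0.2825   0.0500]
  [ 0.1325   0.4275   0.0350]
  [ 0.1700   0.1150   0.3050]
(I − A)⁻¹ = adj(I−A) / det(I−A) ≈
  [   2.2524     1.2296     0.2176]
  [   0.5767     1.8607     0.1523]
  [   0.7399     0.5005     1.3275]
Δx = (I − A)⁻¹ Δd with Δd having -30 in the Sector 1 component and 0 elsewhere.
So Δx_3 = L_31 · (-30), where L_31 = adj(I−A)_31 / det(I−A) = 0.1700 / 0.22975.
Δx_3 = 0.1700 × (-30) / 0.22975 = -5.10 / 0.22975 ≈ -22.20.

Δx_3 = -22.20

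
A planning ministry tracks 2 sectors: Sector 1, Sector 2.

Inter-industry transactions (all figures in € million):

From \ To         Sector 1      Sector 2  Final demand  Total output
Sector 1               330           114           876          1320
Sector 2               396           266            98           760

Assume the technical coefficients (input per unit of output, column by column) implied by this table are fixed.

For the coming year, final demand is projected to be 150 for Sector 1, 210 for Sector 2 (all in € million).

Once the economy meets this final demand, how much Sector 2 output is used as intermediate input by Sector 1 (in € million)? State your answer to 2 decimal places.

z_21 = 87.46

Technical coefficients a_ij = z_ij / X_j:
  a_11 = 330/1320 = 0.25, a_21 = 396/1320 = 0.30
  a_12 = 114/760 = 0.15, a_22 = 266/760 = 0.35
I − A =
  [   0.75    -0.15]
  [  -0.30     0.65]
det(I−A) = (0.75)(0.65) − (-0.15)(-0.30) = 0.4425
adj(I−A) = [[0.65, 0.15], [0.30, 0.75]]
(I − A)⁻¹ = adj(I−A) / det(I−A) ≈
  [   1.4689     0.3390]
  [   0.6780     1.6949]
First solve x = (I − A)⁻¹ d = adj(I−A)·d / det(I−A); in particular x_1 = (0.65·150 + 0.15·210) / 0.4425 = 129.00 / 0.4425 ≈ 291.5254.
Intermediate flow from 2 to 1: z_21 = a_21 · x_1 = 0.30 × 129.00 / 0.4425 = 38.70 / 0.4425 ≈ 87.46.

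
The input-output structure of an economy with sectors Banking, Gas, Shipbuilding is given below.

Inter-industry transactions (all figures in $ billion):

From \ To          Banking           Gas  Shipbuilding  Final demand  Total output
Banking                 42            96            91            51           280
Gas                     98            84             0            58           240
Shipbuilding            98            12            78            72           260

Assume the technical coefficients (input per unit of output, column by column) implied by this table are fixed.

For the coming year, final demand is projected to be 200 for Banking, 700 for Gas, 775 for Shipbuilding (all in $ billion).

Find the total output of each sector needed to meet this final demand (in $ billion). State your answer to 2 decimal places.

Technical coefficients a_ij = z_ij / X_j:
  a_BB = 42/280 = 0.15, a_GB = 98/280 = 0.35, a_SB = 98/280 = 0.35
  a_BG = 96/240 = 0.40, a_GG = 84/240 = 0.35, a_SG = 12/240 = 0.05
  a_BS = 91/260 = 0.35, a_GS = 0/260 = 0.00, a_SS = 78/260 = 0.30
I − A =
  [   0.85    -0.40    -0.35]
  [  -0.35     0.65     0.00]
  [  -0.35    -0.05     0.70]
Cofactors of I−A, C_ij = (−1)^(i+j)·(minor ij) (rows/columns in the sector order above):
  C_11 = (0.65)(0.70) − (0.00)(-0.05) = 0.4550
  C_12 = −[(-0.35)(0.70) − (0.00)(-0.35)] = 0.2450
  C_13 = (-0.35)(-0.05) − (0.65)(-0.35) = 0.2450
  C_21 = −[(-0.40)(0.70) − (-0.35)(-0.05)] = 0.2975
  C_22 = (0.85)(0.70) − (-0.35)(-0.35) = 0.4725
  C_23 = −[(0.85)(-0.05) − (-0.40)(-0.35)] = 0.1825
  C_31 = (-0.40)(0.00) − (-0.35)(0.65) = 0.2275
  C_32 = −[(0.85)(0.00) − (-0.35)(-0.35)] = 0.1225
  C_33 = (0.85)(0.65) − (-0.40)(-0.35) = 0.4125
det(I−A) = Σ_j (I−A)_1j·C_1j = (0.85)(0.4550) + (-0.40)(0.2450) + (-0.35)(0.2450) = 0.2030
adj(I−A) = Cᵀ =
  [ 0.4550   0.2975   0.2275]
  [ 0.2450   0.4725   0.1225]
  [ 0.2450   0.1825   0.4125]
(I − A)⁻¹ = adj(I−A) / det(I−A) ≈
  [   2.2414     1.4655     1.1207]
  [   1.2069     2.3276     0.6034]
  [   1.2069     0.8990     2.0320]
x = (I − A)⁻¹ d = adj(I−A)·d / det(I−A), with det(I−A) = 0.2030:
  x_B = (0.4550·200 + 0.2975·700 + 0.2275·775) / 0.2030 = 475.5625 / 0.2030 ≈ 2342.67
  x_G = (0.2450·200 + 0.4725·700 + 0.1225·775) / 0.2030 = 474.6875 / 0.2030 ≈ 2338.36
  x_S = (0.2450·200 + 0.1825·700 + 0.4125·775) / 0.2030 = 496.4375 / 0.2030 ≈ 2445.50

x_B = 2342.67, x_G = 2338.36, x_S = 2445.50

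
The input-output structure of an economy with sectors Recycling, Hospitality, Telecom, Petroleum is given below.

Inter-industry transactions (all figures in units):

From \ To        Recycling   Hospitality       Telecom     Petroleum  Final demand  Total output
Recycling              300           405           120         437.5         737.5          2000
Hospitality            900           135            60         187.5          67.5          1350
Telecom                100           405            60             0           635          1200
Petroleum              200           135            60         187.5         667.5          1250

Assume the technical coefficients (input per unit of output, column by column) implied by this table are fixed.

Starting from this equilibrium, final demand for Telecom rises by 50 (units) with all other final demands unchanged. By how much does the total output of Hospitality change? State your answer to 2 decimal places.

Δx_2 = 10.63

Technical coefficients a_ij = z_ij / X_j:
  a_11 = 300/2000 = 0.15, a_21 = 900/2000 = 0.45, a_31 = 100/2000 = 0.05, a_41 = 200/2000 = 0.10
  a_12 = 405/1350 = 0.30, a_22 = 135/1350 = 0.10, a_32 = 405/1350 = 0.30, a_42 = 135/1350 = 0.10
  a_13 = 120/1200 = 0.10, a_23 = 60/1200 = 0.05, a_33 = 60/1200 = 0.05, a_43 = 60/1200 = 0.05
  a_14 = 437.5/1250 = 0.35, a_24 = 187.5/1250 = 0.15, a_34 = 0/1250 = 0.00, a_44 = 187.5/1250 = 0.15
I − A =
  [   0.85    -0.30    -0.10    -0.35]
  [  -0.45     0.90    -0.05    -0.15]
  [  -0.05    -0.30     0.95     0.00]
  [  -0.10    -0.10    -0.05     0.85]
Compute the cofactors C_ij = (−1)^(i+j)·(3×3 minor ij) of I−A; the adjugate is their transpose:
adj(I−A) = Cᵀ =
  [ 0.697500   0.306250   0.107500   0.341250]
  [ 0.380125   0.648000   0.088375   0.270875]
  [ 0.156750   0.220750   0.471000   0.103500]
  [ 0.136000   0.125250   0.050750   0.567000]
det(I−A) = Σ_j (I−A)_1j·C_1j = (0.85)(0.697500) + (-0.30)(0.380125) + (-0.10)(0.156750) + (-0.35)(0.136000) = 0.4155625
(I − A)⁻¹ = adj(I−A) / det(I−A) ≈
  [   1.6784     0.7370     0.2587     0.8212]
  [   0.9147     1.5593     0.2127     0.6518]
  [   0.3772     0.5312     1.1334     0.2491]
  [   0.3273     0.3014     0.1221     1.3644]
Δx = (I − A)⁻¹ Δd with Δd having +50 in the Telecom component and 0 elsewhere.
So Δx_2 = L_23 · (+50), where L_23 = adj(I−A)_23 / det(I−A) = 0.088375 / 0.4155625.
Δx_2 = 0.088375 × (+50) / 0.4155625 = 4.41875 / 0.4155625 ≈ 10.63.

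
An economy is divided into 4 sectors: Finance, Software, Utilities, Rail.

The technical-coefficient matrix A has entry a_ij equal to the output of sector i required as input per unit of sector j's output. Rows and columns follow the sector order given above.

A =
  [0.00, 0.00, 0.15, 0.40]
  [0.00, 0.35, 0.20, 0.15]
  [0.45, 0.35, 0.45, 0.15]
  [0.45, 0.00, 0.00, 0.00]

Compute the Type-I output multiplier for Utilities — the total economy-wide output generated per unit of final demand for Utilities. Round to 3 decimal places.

m_3 = 4.669

I − A =
  [   1.00     0.00    -0.15    -0.40]
  [   0.00     0.65    -0.20    -0.15]
  [  -0.45    -0.35     0.55    -0.15]
  [  -0.45     0.00     0.00     1.00]
Compute the cofactors C_ij = (−1)^(i+j)·(3×3 minor ij) of I−A; the adjugate is their transpose:
adj(I−A) = Cᵀ =
  [ 0.287500   0.052500   0.097500   0.137500]
  [ 0.140625   0.373375   0.174125   0.138375]
  [ 0.360000   0.287000   0.533000   0.267000]
  [ 0.129375   0.023625   0.043875   0.243625]
det(I−A) = Σ_j (I−A)_1j·C_1j = (1.00)(0.287500) + (0.00)(0.140625) + (-0.15)(0.360000) + (-0.40)(0.129375) = 0.18175
(I − A)⁻¹ = adj(I−A) / det(I−A) ≈
  [   1.5818     0.2889     0.5365     0.7565]
  [   0.7737     2.0543     0.9580     0.7613]
  [   1.9807     1.5791     2.9326     1.4691]
  [   0.7118     0.1300     0.2414     1.3404]
The output multiplier for sector j is the column-j sum of the Leontief inverse (I − A)⁻¹ = adj(I−A) / det(I−A).
Column 3 of adj(I−A): (0.097500, 0.174125, 0.533000, 0.043875); det(I−A) = 0.18175.
m_3 = (0.097500 + 0.174125 + 0.533000 + 0.043875) / 0.18175 = 0.8485 / 0.18175 ≈ 4.669.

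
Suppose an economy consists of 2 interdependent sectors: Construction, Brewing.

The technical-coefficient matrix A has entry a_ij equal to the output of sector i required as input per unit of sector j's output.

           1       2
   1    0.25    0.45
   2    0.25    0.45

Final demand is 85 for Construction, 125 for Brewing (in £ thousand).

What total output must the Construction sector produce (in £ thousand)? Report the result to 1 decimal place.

x_1 = 343.3

I − A =
  [   0.75    -0.45]
  [  -0.25     0.55]
det(I−A) = (0.75)(0.55) − (-0.45)(-0.25) = 0.3000
adj(I−A) = [[0.55, 0.45], [0.25, 0.75]]
(I − A)⁻¹ = adj(I−A) / det(I−A) ≈
  [   1.8333     1.5000]
  [   0.8333     2.5000]
x = (I − A)⁻¹ d = adj(I−A)·d / det(I−A), with det(I−A) = 0.3000:
  x_1 = (0.55·85 + 0.45·125) / 0.3000 = 103.00 / 0.3000 ≈ 343.3
  x_2 = (0.25·85 + 0.75·125) / 0.3000 = 115.00 / 0.3000 ≈ 383.3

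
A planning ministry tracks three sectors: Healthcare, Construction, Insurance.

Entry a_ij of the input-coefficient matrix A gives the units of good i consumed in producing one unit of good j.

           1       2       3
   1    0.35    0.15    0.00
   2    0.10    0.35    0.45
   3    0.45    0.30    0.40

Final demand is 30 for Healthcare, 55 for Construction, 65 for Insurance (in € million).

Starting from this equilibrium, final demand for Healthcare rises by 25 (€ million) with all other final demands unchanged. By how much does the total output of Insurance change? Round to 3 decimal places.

I − A =
  [   0.65    -0.15     0.00]
  [  -0.10     0.65    -0.45]
  [  -0.45    -0.30     0.60]
Cofactors of I−A, C_ij = (−1)^(i+j)·(minor ij) (rows/columns in the sector order above):
  C_11 = (0.65)(0.60) − (-0.45)(-0.30) = 0.2550
  C_12 = −[(-0.10)(0.60) − (-0.45)(-0.45)] = 0.2625
  C_13 = (-0.10)(-0.30) − (0.65)(-0.45) = 0.3225
  C_21 = −[(-0.15)(0.60) − (0.00)(-0.30)] = 0.0900
  C_22 = (0.65)(0.60) − (0.00)(-0.45) = 0.3900
  C_23 = −[(0.65)(-0.30) − (-0.15)(-0.45)] = 0.2625
  C_31 = (-0.15)(-0.45) − (0.00)(0.65) = 0.0675
  C_32 = −[(0.65)(-0.45) − (0.00)(-0.10)] = 0.2925
  C_33 = (0.65)(0.65) − (-0.15)(-0.10) = 0.4075
det(I−A) = Σ_j (I−A)_1j·C_1j = (0.65)(0.2550) + (-0.15)(0.2625) + (0.00)(0.3225) = 0.126375
adj(I−A) = Cᵀ =
  [ 0.2550   0.0900   0.0675]
  [ 0.2625   0.3900   0.2925]
  [ 0.3225   0.2625   0.4075]
(I − A)⁻¹ = adj(I−A) / det(I−A) ≈
  [   2.0178     0.7122     0.5341]
  [   2.0772     3.0861     2.3145]
  [   2.5519     2.0772     3.2245]
Δx = (I − A)⁻¹ Δd with Δd having +25 in the Healthcare component and 0 elsewhere.
So Δx_3 = L_31 · (+25), where L_31 = adj(I−A)_31 / det(I−A) = 0.3225 / 0.126375.
Δx_3 = 0.3225 × (+25) / 0.126375 = 8.0625 / 0.126375 ≈ 63.798.

Δx_3 = 63.798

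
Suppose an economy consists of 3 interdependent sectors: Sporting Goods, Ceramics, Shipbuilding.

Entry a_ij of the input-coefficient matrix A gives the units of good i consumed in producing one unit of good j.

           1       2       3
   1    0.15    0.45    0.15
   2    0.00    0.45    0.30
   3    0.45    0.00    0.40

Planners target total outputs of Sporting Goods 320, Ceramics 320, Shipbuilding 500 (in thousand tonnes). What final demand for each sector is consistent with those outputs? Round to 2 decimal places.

d_1 = 53.00, d_2 = 26.00, d_3 = 156.00

I − A =
  [   0.85    -0.45    -0.15]
  [   0.00     0.55    -0.30]
  [  -0.45     0.00     0.60]
d = (I − A) x:
  d_1 = (+0.85)·320 + (-0.45)·320 + (-0.15)·500 = 53.00
  d_2 = (+0.00)·320 + (+0.55)·320 + (-0.30)·500 = 26.00
  d_3 = (-0.45)·320 + (+0.00)·320 + (+0.60)·500 = 156.00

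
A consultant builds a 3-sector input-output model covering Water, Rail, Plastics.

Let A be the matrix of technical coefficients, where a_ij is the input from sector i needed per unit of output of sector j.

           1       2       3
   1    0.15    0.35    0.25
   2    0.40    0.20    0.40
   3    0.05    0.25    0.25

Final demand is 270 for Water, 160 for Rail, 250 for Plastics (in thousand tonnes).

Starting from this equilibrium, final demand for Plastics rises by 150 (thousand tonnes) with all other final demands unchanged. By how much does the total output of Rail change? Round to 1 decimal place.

Δx_2 = 237.4

I − A =
  [   0.85    -0.35    -0.25]
  [  -0.40     0.80    -0.40]
  [  -0.05    -0.25     0.75]
Cofactors of I−A, C_ij = (−1)^(i+j)·(minor ij) (rows/columns in the sector order above):
  C_11 = (0.80)(0.75) − (-0.40)(-0.25) = 0.5000
  C_12 = −[(-0.40)(0.75) − (-0.40)(-0.05)] = 0.3200
  C_13 = (-0.40)(-0.25) − (0.80)(-0.05) = 0.1400
  C_21 = −[(-0.35)(0.75) − (-0.25)(-0.25)] = 0.3250
  C_22 = (0.85)(0.75) − (-0.25)(-0.05) = 0.6250
  C_23 = −[(0.85)(-0.25) − (-0.35)(-0.05)] = 0.2300
  C_31 = (-0.35)(-0.40) − (-0.25)(0.80) = 0.3400
  C_32 = −[(0.85)(-0.40) − (-0.25)(-0.40)] = 0.4400
  C_33 = (0.85)(0.80) − (-0.35)(-0.40) = 0.5400
det(I−A) = Σ_j (I−A)_1j·C_1j = (0.85)(0.5000) + (-0.35)(0.3200) + (-0.25)(0.1400) = 0.2780
adj(I−A) = Cᵀ =
  [ 0.5000   0.3250   0.3400]
  [ 0.3200   0.6250   0.4400]
  [ 0.1400   0.2300   0.5400]
(I − A)⁻¹ = adj(I−A) / det(I−A) ≈
  [   1.7986     1.1691     1.2230]
  [   1.1511     2.2482     1.5827]
  [   0.5036     0.8273     1.9424]
Δx = (I − A)⁻¹ Δd with Δd having +150 in the Plastics component and 0 elsewhere.
So Δx_2 = L_23 · (+150), where L_23 = adj(I−A)_23 / det(I−A) = 0.4400 / 0.2780.
Δx_2 = 0.4400 × (+150) / 0.2780 = 66.00 / 0.2780 ≈ 237.4.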